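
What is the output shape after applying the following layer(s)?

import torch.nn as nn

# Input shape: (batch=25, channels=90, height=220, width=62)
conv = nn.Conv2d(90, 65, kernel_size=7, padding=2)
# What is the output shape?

Input shape: (25, 90, 220, 62)
Output shape: (25, 65, 218, 60)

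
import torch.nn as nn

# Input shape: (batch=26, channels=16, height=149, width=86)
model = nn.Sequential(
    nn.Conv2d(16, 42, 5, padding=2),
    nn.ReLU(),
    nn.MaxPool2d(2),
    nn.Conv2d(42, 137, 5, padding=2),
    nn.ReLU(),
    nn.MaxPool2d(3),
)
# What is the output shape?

Input shape: (26, 16, 149, 86)
  -> after first Conv2d: (26, 42, 149, 86)
  -> after first MaxPool2d: (26, 42, 74, 43)
  -> after second Conv2d: (26, 137, 74, 43)
Output shape: (26, 137, 24, 14)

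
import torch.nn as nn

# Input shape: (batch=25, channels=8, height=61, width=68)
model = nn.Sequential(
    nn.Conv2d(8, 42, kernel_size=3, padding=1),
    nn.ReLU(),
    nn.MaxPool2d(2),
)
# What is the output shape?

Input shape: (25, 8, 61, 68)
  -> after Conv2d: (25, 42, 61, 68)
  -> after ReLU: (25, 42, 61, 68)
Output shape: (25, 42, 30, 34)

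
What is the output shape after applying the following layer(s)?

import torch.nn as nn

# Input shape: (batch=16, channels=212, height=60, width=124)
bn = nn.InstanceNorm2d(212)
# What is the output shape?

Input shape: (16, 212, 60, 124)
Output shape: (16, 212, 60, 124)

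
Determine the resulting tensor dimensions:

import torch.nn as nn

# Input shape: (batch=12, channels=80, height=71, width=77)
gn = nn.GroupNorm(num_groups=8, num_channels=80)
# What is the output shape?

Input shape: (12, 80, 71, 77)
Output shape: (12, 80, 71, 77)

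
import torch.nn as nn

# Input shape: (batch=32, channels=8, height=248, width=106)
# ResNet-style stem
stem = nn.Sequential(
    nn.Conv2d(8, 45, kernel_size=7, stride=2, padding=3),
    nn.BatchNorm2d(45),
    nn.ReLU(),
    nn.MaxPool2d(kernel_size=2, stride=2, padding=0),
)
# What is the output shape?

Input shape: (32, 8, 248, 106)
  -> after Conv2d 7x7 stride=2: (32, 45, 124, 53)
Output shape: (32, 45, 62, 26)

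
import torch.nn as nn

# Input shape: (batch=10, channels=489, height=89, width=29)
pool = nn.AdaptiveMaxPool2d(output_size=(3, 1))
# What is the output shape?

Input shape: (10, 489, 89, 29)
Output shape: (10, 489, 3, 1)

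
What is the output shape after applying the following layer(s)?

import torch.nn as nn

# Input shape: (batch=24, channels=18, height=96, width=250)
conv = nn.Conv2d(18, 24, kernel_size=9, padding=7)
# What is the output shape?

Input shape: (24, 18, 96, 250)
Output shape: (24, 24, 102, 256)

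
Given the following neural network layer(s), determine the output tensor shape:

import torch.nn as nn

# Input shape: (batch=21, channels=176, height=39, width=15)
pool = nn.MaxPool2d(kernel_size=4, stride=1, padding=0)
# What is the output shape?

Input shape: (21, 176, 39, 15)
Output shape: (21, 176, 36, 12)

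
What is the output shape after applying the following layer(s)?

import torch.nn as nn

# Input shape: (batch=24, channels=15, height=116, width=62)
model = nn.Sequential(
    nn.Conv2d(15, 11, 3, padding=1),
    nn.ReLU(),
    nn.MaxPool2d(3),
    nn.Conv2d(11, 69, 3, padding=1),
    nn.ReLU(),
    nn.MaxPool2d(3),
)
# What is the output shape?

Input shape: (24, 15, 116, 62)
  -> after first Conv2d: (24, 11, 116, 62)
  -> after first MaxPool2d: (24, 11, 38, 20)
  -> after second Conv2d: (24, 69, 38, 20)
Output shape: (24, 69, 12, 6)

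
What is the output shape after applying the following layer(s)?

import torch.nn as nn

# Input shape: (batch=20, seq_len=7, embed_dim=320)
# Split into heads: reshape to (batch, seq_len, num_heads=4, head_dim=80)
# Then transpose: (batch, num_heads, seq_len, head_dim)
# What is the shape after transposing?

Input shape: (20, 7, 320)
  -> after reshape: (20, 7, 4, 80)
Output shape: (20, 4, 7, 80)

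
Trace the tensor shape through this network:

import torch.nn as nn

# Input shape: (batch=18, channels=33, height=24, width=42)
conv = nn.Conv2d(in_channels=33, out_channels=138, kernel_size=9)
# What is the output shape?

Input shape: (18, 33, 24, 42)
Output shape: (18, 138, 16, 34)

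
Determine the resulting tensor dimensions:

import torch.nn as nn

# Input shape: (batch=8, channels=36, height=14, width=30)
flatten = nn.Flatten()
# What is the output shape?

Input shape: (8, 36, 14, 30)
Output shape: (8, 15120)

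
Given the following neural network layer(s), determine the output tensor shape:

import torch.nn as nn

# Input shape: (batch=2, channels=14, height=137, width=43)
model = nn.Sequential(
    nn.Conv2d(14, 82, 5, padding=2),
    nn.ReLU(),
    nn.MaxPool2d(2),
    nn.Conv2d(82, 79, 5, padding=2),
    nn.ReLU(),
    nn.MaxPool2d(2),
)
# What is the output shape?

Input shape: (2, 14, 137, 43)
  -> after first Conv2d: (2, 82, 137, 43)
  -> after first MaxPool2d: (2, 82, 68, 21)
  -> after second Conv2d: (2, 79, 68, 21)
Output shape: (2, 79, 34, 10)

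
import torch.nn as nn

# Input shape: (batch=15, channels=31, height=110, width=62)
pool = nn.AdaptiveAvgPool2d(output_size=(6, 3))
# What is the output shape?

Input shape: (15, 31, 110, 62)
Output shape: (15, 31, 6, 3)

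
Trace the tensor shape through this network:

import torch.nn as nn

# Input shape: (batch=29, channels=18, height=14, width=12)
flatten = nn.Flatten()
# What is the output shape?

Input shape: (29, 18, 14, 12)
Output shape: (29, 3024)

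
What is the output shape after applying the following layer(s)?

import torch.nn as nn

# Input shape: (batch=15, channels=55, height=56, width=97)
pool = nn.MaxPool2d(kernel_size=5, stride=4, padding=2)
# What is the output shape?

Input shape: (15, 55, 56, 97)
Output shape: (15, 55, 14, 25)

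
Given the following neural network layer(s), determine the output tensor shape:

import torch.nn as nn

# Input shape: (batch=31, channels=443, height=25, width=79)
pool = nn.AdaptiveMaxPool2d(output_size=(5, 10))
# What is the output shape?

Input shape: (31, 443, 25, 79)
Output shape: (31, 443, 5, 10)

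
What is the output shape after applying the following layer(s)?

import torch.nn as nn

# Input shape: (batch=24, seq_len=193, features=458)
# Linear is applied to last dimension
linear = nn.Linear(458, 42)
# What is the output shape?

Input shape: (24, 193, 458)
Output shape: (24, 193, 42)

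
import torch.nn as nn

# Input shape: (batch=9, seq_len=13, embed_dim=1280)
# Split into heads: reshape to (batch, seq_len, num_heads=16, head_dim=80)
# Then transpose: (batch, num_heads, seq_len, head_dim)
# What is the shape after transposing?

Input shape: (9, 13, 1280)
  -> after reshape: (9, 13, 16, 80)
Output shape: (9, 16, 13, 80)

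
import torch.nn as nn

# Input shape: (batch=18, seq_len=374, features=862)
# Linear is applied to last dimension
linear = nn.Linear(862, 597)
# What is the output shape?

Input shape: (18, 374, 862)
Output shape: (18, 374, 597)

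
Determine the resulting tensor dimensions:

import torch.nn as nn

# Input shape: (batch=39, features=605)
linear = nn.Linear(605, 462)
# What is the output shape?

Input shape: (39, 605)
Output shape: (39, 462)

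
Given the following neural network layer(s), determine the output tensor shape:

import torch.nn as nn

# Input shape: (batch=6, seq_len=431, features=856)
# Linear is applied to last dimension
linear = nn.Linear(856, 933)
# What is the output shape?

Input shape: (6, 431, 856)
Output shape: (6, 431, 933)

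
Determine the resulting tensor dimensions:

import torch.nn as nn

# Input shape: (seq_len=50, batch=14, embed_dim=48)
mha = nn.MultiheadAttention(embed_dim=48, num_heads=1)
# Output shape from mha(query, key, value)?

Input shape: (50, 14, 48)
Output shape: (50, 14, 48)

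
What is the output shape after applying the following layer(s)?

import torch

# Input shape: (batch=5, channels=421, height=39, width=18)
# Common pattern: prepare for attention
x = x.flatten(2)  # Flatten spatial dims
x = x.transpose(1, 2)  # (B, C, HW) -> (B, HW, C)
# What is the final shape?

Input shape: (5, 421, 39, 18)
  -> after flatten(2): (5, 421, 702)
Output shape: (5, 702, 421)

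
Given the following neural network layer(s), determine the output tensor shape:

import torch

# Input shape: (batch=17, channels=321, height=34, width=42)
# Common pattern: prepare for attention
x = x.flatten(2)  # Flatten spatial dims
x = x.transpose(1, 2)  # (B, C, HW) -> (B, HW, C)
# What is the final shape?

Input shape: (17, 321, 34, 42)
  -> after flatten(2): (17, 321, 1428)
Output shape: (17, 1428, 321)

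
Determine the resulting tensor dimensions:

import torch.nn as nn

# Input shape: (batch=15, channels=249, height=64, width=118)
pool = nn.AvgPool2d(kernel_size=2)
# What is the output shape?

Input shape: (15, 249, 64, 118)
Output shape: (15, 249, 32, 59)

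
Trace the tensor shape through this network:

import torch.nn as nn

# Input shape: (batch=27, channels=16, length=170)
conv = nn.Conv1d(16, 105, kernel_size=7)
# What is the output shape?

Input shape: (27, 16, 170)
Output shape: (27, 105, 164)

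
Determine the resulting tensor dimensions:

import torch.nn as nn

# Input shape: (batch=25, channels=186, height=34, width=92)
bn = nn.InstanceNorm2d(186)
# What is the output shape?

Input shape: (25, 186, 34, 92)
Output shape: (25, 186, 34, 92)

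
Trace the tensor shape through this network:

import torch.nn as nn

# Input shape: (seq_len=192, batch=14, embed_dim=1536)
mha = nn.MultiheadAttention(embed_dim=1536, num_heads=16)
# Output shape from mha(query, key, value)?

Input shape: (192, 14, 1536)
Output shape: (192, 14, 1536)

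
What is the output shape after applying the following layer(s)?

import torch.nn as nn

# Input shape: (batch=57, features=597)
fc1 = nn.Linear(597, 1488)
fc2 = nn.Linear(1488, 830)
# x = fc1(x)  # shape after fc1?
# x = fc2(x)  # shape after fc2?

Input shape: (57, 597)
  -> after fc1: (57, 1488)
Output shape: (57, 830)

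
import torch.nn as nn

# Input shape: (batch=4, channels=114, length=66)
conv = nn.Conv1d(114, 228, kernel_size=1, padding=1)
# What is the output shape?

Input shape: (4, 114, 66)
Output shape: (4, 228, 68)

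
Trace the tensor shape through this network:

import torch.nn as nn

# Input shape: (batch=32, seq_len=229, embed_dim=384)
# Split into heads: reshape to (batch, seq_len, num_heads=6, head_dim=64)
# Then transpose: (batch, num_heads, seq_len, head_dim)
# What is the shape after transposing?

Input shape: (32, 229, 384)
  -> after reshape: (32, 229, 6, 64)
Output shape: (32, 6, 229, 64)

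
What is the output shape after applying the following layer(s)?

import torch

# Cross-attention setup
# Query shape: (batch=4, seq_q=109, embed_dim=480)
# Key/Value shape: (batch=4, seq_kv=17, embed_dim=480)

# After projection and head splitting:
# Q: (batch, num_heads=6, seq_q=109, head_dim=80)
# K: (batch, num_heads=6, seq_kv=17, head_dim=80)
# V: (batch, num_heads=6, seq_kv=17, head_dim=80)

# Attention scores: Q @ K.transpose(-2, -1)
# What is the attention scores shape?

Input shape: (4, 109, 480)
Output shape: (4, 6, 109, 17)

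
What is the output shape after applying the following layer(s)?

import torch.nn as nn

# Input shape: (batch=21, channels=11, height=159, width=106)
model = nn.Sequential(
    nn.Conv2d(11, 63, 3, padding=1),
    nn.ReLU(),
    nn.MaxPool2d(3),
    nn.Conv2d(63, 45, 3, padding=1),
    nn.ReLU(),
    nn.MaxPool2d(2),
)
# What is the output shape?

Input shape: (21, 11, 159, 106)
  -> after first Conv2d: (21, 63, 159, 106)
  -> after first MaxPool2d: (21, 63, 53, 35)
  -> after second Conv2d: (21, 45, 53, 35)
Output shape: (21, 45, 26, 17)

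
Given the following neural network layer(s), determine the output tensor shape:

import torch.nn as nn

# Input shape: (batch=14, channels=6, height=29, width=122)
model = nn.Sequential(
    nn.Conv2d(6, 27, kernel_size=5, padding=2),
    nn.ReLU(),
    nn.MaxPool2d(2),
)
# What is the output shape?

Input shape: (14, 6, 29, 122)
  -> after Conv2d: (14, 27, 29, 122)
  -> after ReLU: (14, 27, 29, 122)
Output shape: (14, 27, 14, 61)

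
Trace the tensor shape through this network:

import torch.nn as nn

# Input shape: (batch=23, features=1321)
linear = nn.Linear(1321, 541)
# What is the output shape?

Input shape: (23, 1321)
Output shape: (23, 541)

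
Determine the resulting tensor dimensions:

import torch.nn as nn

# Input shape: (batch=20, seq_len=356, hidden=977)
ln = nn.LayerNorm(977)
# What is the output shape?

Input shape: (20, 356, 977)
Output shape: (20, 356, 977)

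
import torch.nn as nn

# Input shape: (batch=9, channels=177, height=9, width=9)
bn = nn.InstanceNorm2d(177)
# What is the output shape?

Input shape: (9, 177, 9, 9)
Output shape: (9, 177, 9, 9)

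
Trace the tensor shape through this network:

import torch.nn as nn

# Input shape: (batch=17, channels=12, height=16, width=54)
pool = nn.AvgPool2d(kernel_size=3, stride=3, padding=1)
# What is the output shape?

Input shape: (17, 12, 16, 54)
Output shape: (17, 12, 6, 18)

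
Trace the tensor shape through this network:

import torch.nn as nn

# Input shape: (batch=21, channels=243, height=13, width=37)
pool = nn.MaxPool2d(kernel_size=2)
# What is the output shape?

Input shape: (21, 243, 13, 37)
Output shape: (21, 243, 6, 18)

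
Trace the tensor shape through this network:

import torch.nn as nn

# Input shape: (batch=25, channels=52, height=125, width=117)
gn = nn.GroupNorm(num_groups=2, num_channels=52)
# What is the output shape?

Input shape: (25, 52, 125, 117)
Output shape: (25, 52, 125, 117)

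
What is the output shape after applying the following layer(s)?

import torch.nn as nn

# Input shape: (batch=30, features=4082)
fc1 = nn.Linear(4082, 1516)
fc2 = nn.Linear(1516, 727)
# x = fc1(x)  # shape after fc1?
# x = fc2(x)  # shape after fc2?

Input shape: (30, 4082)
  -> after fc1: (30, 1516)
Output shape: (30, 727)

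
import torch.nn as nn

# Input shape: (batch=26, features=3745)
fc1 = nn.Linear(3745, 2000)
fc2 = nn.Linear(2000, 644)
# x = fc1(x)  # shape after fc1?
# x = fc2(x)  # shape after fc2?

Input shape: (26, 3745)
  -> after fc1: (26, 2000)
Output shape: (26, 644)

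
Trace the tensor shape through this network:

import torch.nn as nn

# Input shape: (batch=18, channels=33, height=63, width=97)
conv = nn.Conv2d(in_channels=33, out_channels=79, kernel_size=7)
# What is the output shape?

Input shape: (18, 33, 63, 97)
Output shape: (18, 79, 57, 91)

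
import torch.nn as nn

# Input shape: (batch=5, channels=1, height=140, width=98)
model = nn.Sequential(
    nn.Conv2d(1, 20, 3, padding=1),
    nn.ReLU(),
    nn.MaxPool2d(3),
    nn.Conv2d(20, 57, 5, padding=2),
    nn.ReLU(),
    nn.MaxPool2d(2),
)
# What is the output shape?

Input shape: (5, 1, 140, 98)
  -> after first Conv2d: (5, 20, 140, 98)
  -> after first MaxPool2d: (5, 20, 46, 32)
  -> after second Conv2d: (5, 57, 46, 32)
Output shape: (5, 57, 23, 16)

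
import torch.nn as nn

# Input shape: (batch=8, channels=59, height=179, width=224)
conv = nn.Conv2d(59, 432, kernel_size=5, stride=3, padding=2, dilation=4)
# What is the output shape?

Input shape: (8, 59, 179, 224)
Output shape: (8, 432, 56, 71)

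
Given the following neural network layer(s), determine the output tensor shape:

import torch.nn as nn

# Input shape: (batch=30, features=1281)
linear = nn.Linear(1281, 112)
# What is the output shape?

Input shape: (30, 1281)
Output shape: (30, 112)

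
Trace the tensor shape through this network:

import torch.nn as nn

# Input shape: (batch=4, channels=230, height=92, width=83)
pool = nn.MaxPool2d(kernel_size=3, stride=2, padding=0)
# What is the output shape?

Input shape: (4, 230, 92, 83)
Output shape: (4, 230, 45, 41)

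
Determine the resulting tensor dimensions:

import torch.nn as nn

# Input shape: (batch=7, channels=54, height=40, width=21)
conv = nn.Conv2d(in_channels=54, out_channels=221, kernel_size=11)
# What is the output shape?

Input shape: (7, 54, 40, 21)
Output shape: (7, 221, 30, 11)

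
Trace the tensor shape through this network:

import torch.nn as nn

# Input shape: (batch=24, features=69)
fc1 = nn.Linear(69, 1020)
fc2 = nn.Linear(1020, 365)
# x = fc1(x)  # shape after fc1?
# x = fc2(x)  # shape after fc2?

Input shape: (24, 69)
  -> after fc1: (24, 1020)
Output shape: (24, 365)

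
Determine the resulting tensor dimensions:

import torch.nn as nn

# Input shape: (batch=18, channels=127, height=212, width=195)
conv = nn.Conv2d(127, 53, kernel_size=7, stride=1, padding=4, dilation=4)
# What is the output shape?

Input shape: (18, 127, 212, 195)
Output shape: (18, 53, 196, 179)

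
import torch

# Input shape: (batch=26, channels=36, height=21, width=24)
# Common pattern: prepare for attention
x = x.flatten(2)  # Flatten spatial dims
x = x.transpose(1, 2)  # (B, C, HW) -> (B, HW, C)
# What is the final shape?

Input shape: (26, 36, 21, 24)
  -> after flatten(2): (26, 36, 504)
Output shape: (26, 504, 36)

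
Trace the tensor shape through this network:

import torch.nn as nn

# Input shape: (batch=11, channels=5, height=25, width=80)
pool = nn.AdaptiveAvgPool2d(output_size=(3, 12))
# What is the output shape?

Input shape: (11, 5, 25, 80)
Output shape: (11, 5, 3, 12)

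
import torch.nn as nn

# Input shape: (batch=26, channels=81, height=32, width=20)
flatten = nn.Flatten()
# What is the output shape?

Input shape: (26, 81, 32, 20)
Output shape: (26, 51840)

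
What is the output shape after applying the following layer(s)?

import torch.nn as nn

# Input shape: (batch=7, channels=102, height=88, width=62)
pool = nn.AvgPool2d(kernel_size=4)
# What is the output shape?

Input shape: (7, 102, 88, 62)
Output shape: (7, 102, 22, 15)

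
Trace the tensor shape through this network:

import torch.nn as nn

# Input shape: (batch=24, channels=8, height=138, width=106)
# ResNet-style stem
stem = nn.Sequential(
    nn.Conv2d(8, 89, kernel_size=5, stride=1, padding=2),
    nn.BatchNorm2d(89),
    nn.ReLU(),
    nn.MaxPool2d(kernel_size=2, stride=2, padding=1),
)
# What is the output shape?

Input shape: (24, 8, 138, 106)
  -> after Conv2d 5x5 stride=1: (24, 89, 138, 106)
Output shape: (24, 89, 70, 54)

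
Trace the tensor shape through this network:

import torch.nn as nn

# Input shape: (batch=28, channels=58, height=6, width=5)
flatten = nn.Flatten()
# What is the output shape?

Input shape: (28, 58, 6, 5)
Output shape: (28, 1740)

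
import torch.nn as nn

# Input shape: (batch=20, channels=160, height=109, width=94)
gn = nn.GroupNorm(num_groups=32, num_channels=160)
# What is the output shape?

Input shape: (20, 160, 109, 94)
Output shape: (20, 160, 109, 94)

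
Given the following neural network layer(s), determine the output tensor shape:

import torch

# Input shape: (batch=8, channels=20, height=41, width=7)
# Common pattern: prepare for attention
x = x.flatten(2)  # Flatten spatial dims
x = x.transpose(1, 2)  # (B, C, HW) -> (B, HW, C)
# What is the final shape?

Input shape: (8, 20, 41, 7)
  -> after flatten(2): (8, 20, 287)
Output shape: (8, 287, 20)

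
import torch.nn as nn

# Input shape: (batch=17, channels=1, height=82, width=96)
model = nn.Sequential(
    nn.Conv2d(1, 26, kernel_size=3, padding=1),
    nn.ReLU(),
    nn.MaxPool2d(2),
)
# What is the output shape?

Input shape: (17, 1, 82, 96)
  -> after Conv2d: (17, 26, 82, 96)
  -> after ReLU: (17, 26, 82, 96)
Output shape: (17, 26, 41, 48)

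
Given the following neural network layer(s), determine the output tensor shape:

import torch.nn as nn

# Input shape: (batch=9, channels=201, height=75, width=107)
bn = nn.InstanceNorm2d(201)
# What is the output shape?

Input shape: (9, 201, 75, 107)
Output shape: (9, 201, 75, 107)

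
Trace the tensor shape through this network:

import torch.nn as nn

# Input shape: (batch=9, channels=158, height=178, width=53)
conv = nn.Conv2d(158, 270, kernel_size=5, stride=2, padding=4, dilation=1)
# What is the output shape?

Input shape: (9, 158, 178, 53)
Output shape: (9, 270, 91, 29)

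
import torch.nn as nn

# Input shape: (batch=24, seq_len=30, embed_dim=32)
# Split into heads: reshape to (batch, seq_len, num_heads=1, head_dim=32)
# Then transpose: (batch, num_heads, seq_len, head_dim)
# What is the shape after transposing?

Input shape: (24, 30, 32)
  -> after reshape: (24, 30, 1, 32)
Output shape: (24, 1, 30, 32)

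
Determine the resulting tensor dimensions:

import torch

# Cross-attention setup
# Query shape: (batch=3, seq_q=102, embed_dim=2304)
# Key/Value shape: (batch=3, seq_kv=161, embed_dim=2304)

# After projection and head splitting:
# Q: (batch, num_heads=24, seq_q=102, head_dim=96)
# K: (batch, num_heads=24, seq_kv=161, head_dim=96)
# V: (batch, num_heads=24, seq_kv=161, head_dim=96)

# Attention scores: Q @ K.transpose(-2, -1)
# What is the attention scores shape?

Input shape: (3, 102, 2304)
Output shape: (3, 24, 102, 161)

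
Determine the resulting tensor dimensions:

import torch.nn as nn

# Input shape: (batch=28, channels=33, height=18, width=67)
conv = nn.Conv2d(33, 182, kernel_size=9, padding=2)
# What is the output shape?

Input shape: (28, 33, 18, 67)
Output shape: (28, 182, 14, 63)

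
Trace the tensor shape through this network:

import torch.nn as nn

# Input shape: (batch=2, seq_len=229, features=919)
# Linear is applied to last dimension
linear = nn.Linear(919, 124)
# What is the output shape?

Input shape: (2, 229, 919)
Output shape: (2, 229, 124)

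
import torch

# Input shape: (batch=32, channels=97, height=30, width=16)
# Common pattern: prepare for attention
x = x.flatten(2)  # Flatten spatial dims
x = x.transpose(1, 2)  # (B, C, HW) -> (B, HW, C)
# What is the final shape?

Input shape: (32, 97, 30, 16)
  -> after flatten(2): (32, 97, 480)
Output shape: (32, 480, 97)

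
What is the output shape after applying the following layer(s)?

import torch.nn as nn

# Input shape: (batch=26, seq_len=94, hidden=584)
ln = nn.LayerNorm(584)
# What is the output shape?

Input shape: (26, 94, 584)
Output shape: (26, 94, 584)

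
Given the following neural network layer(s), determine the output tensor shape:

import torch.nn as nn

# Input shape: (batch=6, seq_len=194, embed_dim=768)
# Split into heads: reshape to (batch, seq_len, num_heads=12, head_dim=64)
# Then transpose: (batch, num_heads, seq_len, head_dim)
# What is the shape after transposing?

Input shape: (6, 194, 768)
  -> after reshape: (6, 194, 12, 64)
Output shape: (6, 12, 194, 64)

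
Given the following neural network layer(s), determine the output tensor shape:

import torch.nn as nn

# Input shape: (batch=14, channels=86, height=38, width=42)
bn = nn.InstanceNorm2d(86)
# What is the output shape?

Input shape: (14, 86, 38, 42)
Output shape: (14, 86, 38, 42)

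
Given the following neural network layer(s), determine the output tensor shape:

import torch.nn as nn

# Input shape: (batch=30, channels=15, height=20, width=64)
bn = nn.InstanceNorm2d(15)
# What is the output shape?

Input shape: (30, 15, 20, 64)
Output shape: (30, 15, 20, 64)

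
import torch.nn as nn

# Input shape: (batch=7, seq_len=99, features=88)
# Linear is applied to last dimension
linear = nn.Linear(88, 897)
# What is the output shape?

Input shape: (7, 99, 88)
Output shape: (7, 99, 897)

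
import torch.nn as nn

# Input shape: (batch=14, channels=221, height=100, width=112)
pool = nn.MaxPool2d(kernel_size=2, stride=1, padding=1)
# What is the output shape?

Input shape: (14, 221, 100, 112)
Output shape: (14, 221, 101, 113)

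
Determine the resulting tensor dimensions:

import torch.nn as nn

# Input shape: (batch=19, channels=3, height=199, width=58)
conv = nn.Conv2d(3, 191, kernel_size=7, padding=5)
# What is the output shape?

Input shape: (19, 3, 199, 58)
Output shape: (19, 191, 203, 62)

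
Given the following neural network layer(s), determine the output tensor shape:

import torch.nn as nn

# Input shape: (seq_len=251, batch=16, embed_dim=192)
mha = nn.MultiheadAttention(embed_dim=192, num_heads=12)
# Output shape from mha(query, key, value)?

Input shape: (251, 16, 192)
Output shape: (251, 16, 192)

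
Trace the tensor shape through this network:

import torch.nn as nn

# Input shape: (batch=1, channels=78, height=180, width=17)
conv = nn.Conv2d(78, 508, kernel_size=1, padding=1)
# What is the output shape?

Input shape: (1, 78, 180, 17)
Output shape: (1, 508, 182, 19)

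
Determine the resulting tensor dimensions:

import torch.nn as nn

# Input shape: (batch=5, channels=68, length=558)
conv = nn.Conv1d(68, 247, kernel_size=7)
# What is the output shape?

Input shape: (5, 68, 558)
Output shape: (5, 247, 552)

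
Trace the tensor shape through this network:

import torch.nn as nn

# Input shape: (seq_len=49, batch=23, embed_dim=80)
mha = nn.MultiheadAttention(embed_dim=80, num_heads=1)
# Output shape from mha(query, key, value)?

Input shape: (49, 23, 80)
Output shape: (49, 23, 80)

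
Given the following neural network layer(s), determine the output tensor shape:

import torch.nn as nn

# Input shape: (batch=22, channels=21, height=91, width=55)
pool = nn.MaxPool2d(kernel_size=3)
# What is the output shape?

Input shape: (22, 21, 91, 55)
Output shape: (22, 21, 30, 18)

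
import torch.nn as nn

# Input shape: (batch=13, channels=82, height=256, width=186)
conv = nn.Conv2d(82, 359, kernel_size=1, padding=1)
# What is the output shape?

Input shape: (13, 82, 256, 186)
Output shape: (13, 359, 258, 188)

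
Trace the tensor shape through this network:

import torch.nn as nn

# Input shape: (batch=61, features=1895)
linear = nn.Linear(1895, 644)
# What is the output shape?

Input shape: (61, 1895)
Output shape: (61, 644)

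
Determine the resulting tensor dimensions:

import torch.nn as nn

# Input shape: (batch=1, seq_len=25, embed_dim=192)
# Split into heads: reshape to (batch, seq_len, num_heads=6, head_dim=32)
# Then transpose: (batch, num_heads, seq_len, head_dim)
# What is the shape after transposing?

Input shape: (1, 25, 192)
  -> after reshape: (1, 25, 6, 32)
Output shape: (1, 6, 25, 32)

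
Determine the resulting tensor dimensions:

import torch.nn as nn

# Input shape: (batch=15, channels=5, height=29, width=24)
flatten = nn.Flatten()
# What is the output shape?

Input shape: (15, 5, 29, 24)
Output shape: (15, 3480)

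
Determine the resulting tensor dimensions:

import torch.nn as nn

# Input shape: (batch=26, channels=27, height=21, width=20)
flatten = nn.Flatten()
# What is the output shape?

Input shape: (26, 27, 21, 20)
Output shape: (26, 11340)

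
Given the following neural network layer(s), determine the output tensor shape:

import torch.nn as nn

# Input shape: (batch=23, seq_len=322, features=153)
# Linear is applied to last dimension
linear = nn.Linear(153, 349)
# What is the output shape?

Input shape: (23, 322, 153)
Output shape: (23, 322, 349)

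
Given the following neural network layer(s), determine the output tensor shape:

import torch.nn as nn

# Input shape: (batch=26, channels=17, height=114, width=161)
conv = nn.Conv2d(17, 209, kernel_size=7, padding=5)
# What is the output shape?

Input shape: (26, 17, 114, 161)
Output shape: (26, 209, 118, 165)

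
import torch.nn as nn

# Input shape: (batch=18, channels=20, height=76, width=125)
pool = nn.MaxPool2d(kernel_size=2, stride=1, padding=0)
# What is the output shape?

Input shape: (18, 20, 76, 125)
Output shape: (18, 20, 75, 124)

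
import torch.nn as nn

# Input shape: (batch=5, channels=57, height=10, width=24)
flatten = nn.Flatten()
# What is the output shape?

Input shape: (5, 57, 10, 24)
Output shape: (5, 13680)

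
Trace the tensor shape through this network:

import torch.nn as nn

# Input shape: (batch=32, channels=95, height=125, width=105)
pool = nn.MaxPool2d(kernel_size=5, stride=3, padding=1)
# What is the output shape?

Input shape: (32, 95, 125, 105)
Output shape: (32, 95, 41, 35)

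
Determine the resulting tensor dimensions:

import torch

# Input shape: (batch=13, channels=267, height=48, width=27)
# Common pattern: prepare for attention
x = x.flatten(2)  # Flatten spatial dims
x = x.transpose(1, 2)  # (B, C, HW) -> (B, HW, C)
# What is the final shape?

Input shape: (13, 267, 48, 27)
  -> after flatten(2): (13, 267, 1296)
Output shape: (13, 1296, 267)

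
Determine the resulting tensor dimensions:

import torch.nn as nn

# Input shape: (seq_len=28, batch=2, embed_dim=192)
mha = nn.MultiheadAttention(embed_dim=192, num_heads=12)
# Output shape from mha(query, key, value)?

Input shape: (28, 2, 192)
Output shape: (28, 2, 192)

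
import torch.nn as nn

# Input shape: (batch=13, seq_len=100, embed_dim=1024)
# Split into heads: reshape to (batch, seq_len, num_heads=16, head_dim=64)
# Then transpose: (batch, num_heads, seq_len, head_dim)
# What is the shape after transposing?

Input shape: (13, 100, 1024)
  -> after reshape: (13, 100, 16, 64)
Output shape: (13, 16, 100, 64)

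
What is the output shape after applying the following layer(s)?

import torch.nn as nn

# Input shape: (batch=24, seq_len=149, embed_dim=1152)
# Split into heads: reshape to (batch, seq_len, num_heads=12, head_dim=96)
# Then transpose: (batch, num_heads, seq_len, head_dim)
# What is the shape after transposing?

Input shape: (24, 149, 1152)
  -> after reshape: (24, 149, 12, 96)
Output shape: (24, 12, 149, 96)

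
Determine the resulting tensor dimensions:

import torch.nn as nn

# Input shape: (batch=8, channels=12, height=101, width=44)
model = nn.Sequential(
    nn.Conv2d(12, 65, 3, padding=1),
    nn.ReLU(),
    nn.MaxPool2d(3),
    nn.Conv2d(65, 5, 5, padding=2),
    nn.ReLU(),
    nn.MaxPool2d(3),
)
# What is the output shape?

Input shape: (8, 12, 101, 44)
  -> after first Conv2d: (8, 65, 101, 44)
  -> after first MaxPool2d: (8, 65, 33, 14)
  -> after second Conv2d: (8, 5, 33, 14)
Output shape: (8, 5, 11, 4)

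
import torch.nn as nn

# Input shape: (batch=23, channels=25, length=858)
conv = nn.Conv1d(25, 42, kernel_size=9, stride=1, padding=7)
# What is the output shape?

Input shape: (23, 25, 858)
Output shape: (23, 42, 864)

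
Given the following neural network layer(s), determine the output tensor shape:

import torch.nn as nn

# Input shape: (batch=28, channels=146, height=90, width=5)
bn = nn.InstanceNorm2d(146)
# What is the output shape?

Input shape: (28, 146, 90, 5)
Output shape: (28, 146, 90, 5)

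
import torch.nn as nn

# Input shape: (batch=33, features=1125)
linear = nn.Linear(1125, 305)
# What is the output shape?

Input shape: (33, 1125)
Output shape: (33, 305)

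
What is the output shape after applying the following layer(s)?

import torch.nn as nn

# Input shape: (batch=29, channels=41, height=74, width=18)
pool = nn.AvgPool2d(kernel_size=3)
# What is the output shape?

Input shape: (29, 41, 74, 18)
Output shape: (29, 41, 24, 6)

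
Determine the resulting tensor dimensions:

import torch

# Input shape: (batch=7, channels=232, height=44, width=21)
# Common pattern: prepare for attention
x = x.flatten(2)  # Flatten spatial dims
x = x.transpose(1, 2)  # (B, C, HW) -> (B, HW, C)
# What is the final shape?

Input shape: (7, 232, 44, 21)
  -> after flatten(2): (7, 232, 924)
Output shape: (7, 924, 232)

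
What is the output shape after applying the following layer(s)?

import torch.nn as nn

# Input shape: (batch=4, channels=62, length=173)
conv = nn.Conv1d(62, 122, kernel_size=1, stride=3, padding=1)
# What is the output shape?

Input shape: (4, 62, 173)
Output shape: (4, 122, 59)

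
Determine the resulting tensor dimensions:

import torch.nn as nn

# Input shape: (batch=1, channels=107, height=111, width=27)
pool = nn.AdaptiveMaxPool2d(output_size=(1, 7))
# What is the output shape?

Input shape: (1, 107, 111, 27)
Output shape: (1, 107, 1, 7)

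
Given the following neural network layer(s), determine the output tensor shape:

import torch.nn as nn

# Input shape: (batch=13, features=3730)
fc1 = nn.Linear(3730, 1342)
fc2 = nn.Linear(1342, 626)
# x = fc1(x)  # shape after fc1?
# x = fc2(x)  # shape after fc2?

Input shape: (13, 3730)
  -> after fc1: (13, 1342)
Output shape: (13, 626)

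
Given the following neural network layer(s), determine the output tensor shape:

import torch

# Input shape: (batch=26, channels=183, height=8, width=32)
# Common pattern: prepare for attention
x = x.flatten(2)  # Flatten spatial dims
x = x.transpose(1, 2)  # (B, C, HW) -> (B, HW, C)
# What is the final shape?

Input shape: (26, 183, 8, 32)
  -> after flatten(2): (26, 183, 256)
Output shape: (26, 256, 183)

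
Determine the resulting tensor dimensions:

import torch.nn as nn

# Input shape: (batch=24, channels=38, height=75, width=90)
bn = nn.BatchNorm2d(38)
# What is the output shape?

Input shape: (24, 38, 75, 90)
Output shape: (24, 38, 75, 90)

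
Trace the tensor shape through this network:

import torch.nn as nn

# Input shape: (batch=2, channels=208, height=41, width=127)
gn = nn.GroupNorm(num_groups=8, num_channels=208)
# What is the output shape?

Input shape: (2, 208, 41, 127)
Output shape: (2, 208, 41, 127)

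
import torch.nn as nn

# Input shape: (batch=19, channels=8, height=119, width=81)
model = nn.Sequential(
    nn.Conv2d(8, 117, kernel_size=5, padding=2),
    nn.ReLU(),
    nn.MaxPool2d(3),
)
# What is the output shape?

Input shape: (19, 8, 119, 81)
  -> after Conv2d: (19, 117, 119, 81)
  -> after ReLU: (19, 117, 119, 81)
Output shape: (19, 117, 39, 27)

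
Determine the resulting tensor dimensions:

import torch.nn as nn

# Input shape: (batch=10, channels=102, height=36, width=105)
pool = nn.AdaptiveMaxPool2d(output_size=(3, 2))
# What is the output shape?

Input shape: (10, 102, 36, 105)
Output shape: (10, 102, 3, 2)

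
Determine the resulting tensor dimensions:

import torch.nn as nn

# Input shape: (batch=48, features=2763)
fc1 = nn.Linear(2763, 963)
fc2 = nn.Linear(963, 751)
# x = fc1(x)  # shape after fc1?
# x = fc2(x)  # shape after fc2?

Input shape: (48, 2763)
  -> after fc1: (48, 963)
Output shape: (48, 751)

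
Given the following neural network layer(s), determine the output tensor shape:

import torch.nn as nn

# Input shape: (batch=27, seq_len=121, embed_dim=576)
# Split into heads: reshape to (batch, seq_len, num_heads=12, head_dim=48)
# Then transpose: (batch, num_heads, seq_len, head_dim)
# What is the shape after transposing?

Input shape: (27, 121, 576)
  -> after reshape: (27, 121, 12, 48)
Output shape: (27, 12, 121, 48)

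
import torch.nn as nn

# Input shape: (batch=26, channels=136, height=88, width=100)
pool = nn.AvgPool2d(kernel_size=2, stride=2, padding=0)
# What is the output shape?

Input shape: (26, 136, 88, 100)
Output shape: (26, 136, 44, 50)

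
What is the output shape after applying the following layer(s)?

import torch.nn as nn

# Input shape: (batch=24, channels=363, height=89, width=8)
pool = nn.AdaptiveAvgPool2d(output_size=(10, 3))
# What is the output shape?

Input shape: (24, 363, 89, 8)
Output shape: (24, 363, 10, 3)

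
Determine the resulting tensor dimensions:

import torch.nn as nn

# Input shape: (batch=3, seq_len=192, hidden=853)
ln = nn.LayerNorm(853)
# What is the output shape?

Input shape: (3, 192, 853)
Output shape: (3, 192, 853)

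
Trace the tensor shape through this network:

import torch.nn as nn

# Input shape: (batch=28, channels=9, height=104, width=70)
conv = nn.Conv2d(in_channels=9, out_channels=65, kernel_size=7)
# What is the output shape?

Input shape: (28, 9, 104, 70)
Output shape: (28, 65, 98, 64)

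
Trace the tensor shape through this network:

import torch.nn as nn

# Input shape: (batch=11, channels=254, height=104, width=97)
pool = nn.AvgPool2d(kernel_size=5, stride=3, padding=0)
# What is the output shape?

Input shape: (11, 254, 104, 97)
Output shape: (11, 254, 34, 31)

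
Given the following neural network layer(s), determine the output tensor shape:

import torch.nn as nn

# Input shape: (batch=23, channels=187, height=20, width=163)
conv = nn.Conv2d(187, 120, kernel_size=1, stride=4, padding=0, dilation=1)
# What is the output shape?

Input shape: (23, 187, 20, 163)
Output shape: (23, 120, 5, 41)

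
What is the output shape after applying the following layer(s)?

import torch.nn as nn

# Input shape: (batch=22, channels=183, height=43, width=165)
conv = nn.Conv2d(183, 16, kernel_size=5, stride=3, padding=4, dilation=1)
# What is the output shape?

Input shape: (22, 183, 43, 165)
Output shape: (22, 16, 16, 57)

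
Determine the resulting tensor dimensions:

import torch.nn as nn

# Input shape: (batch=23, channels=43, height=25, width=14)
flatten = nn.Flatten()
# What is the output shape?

Input shape: (23, 43, 25, 14)
Output shape: (23, 15050)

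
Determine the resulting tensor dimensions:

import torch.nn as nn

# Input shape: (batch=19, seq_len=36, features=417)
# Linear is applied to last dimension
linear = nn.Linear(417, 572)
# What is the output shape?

Input shape: (19, 36, 417)
Output shape: (19, 36, 572)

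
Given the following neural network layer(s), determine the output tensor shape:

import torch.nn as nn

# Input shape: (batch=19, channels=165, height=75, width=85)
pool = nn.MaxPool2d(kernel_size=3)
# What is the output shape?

Input shape: (19, 165, 75, 85)
Output shape: (19, 165, 25, 28)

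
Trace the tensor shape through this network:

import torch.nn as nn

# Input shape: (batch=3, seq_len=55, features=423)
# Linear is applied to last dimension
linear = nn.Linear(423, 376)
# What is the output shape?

Input shape: (3, 55, 423)
Output shape: (3, 55, 376)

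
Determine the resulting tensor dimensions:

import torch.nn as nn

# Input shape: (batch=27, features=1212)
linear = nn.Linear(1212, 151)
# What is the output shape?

Input shape: (27, 1212)
Output shape: (27, 151)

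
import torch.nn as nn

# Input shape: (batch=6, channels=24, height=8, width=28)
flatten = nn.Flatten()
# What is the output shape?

Input shape: (6, 24, 8, 28)
Output shape: (6, 5376)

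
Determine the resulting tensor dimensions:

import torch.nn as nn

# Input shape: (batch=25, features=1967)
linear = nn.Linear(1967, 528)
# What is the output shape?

Input shape: (25, 1967)
Output shape: (25, 528)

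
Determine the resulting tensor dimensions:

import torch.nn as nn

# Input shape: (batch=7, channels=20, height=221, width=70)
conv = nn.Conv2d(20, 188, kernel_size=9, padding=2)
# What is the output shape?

Input shape: (7, 20, 221, 70)
Output shape: (7, 188, 217, 66)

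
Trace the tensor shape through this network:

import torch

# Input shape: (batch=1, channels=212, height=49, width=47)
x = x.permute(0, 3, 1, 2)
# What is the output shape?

Input shape: (1, 212, 49, 47)
Output shape: (1, 47, 212, 49)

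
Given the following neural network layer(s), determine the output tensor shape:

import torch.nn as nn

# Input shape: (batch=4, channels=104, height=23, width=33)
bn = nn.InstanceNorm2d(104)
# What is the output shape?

Input shape: (4, 104, 23, 33)
Output shape: (4, 104, 23, 33)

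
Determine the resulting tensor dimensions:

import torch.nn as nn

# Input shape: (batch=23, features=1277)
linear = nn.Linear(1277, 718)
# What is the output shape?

Input shape: (23, 1277)
Output shape: (23, 718)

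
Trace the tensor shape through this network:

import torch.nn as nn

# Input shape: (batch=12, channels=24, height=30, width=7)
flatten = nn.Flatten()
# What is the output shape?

Input shape: (12, 24, 30, 7)
Output shape: (12, 5040)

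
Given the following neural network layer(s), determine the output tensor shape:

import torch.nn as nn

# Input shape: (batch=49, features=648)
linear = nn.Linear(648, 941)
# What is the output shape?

Input shape: (49, 648)
Output shape: (49, 941)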